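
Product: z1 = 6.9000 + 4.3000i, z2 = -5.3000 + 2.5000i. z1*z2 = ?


Real = 6.9*(-5.3) - 4.3*2.5 = -36.57 - 10.75 = -47.32
Imag = 6.9*2.5 - (5.3)*4.3 = 17.25 - (22.79) = -5.54

-47.3200 - 5.5400i


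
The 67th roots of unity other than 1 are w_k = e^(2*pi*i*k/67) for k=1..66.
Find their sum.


With w = e^(2*pi*i/67), all 67 of the 67th roots of unity w^0 = 1, w, ..., w^(66) sum to 0: 1 + w + ... + w^(66) = (1 - w^67)/(1 - w) = 0 since w^67 = 1, w ≠ 1.
Removing the root 1: w + w^2 + ... + w^(66) = 0 - 1 = -1

Sum = -1


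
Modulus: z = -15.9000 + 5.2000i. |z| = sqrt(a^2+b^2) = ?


|z| = sqrt((-15.9)^2 + 5.2^2) = sqrt(252.81 + 27.04) = sqrt(279.85) = 16.7287

|z| = 16.7287


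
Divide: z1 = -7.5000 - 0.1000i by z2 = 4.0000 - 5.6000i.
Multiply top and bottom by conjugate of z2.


Conjugate of z2 = 4.0000 + 5.6000i
Numerator: (-7.5000 - 0.1000i)(4.0000 + 5.6000i) = -29.4400 - 42.4000i
Denominator: 4^2 + (-5.6)^2 = 47.36
Result = (-29.4400 - 42.4000i)/47.36

-0.6216 - 0.8953i


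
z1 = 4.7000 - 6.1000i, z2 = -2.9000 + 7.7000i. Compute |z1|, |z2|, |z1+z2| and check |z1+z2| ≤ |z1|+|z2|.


|z1| = sqrt(4.7^2 + (-6.1)^2) = sqrt(59.3) = 7.7006
|z2| = sqrt((-2.9)^2 + 7.7^2) = sqrt(67.7) = 8.2280
z1+z2 = 1.8000 + 1.6000i
|z1+z2| = sqrt(5.8) = 2.4083
|z1|+|z2| = 7.7006 + 8.2280 = 15.9286

|z1+z2| = 2.4083 ≤ |z1|+|z2| = 15.9286 (verified)


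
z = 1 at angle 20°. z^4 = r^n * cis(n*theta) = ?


r^4 = 1^4 = 1
n*theta = 4*20° = 80° = 80° (mod 360)
a = 1*cos(80°) = 0.1736
b = 1*sin(80°) = 0.9848

1 cis(80°) = 0.1736 + 0.9848i


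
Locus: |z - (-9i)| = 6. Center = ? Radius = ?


|z - z0| = r is a circle with center z0 and radius r.
Center = (0, -9), radius = 6

Circle with center (0, -9) and radius 6


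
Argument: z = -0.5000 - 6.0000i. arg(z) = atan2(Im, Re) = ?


Re = -0.5, Im = -6
arg = atan2(-6, -0.5) = -94.7636 degrees

arg(z) = -94.7636 degrees


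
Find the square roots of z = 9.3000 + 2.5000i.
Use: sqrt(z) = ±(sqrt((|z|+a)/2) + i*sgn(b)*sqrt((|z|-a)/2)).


|z| = sqrt(86.49+6.25) = 9.6302
sqrt((|z|+a)/2) = sqrt((9.6302+9.3)/2) = sqrt(9.4651) = 3.0765
sqrt((|z|-a)/2) = sqrt((9.6302-9.3)/2) = sqrt(0.1651) = 0.4063

±(3.0765 + 0.4063i) i.e. 3.0765 + 0.4063i and -3.0765 - 0.4063i


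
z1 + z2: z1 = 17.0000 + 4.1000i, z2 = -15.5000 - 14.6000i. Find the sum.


Real: 17 - 15.5 = 1.5
Imag: 4.1 - 14.6 = -10.5

1.5000 - 10.5000i


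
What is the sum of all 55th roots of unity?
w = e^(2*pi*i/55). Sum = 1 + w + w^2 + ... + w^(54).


The sum of all 55th roots of unity is 0.
Geometric series: (1 - w^55)/(1 - w) = (1-1)/(1-w) = 0 since w^55 = 1, w ≠ 1.
Alternatively: coefficient of z^54 in z^55 - 1 is 0.

0


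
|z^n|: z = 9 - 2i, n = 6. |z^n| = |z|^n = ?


|z| = sqrt(81+4) = sqrt(85) = 9.2195
|z^6| = |z|^6 = (sqrt(85))^6 = 85^3 = 614125

|z^6| = 614125


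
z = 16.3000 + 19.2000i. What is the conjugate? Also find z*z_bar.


z_bar = 16.3000 - 19.2000i
z*z_bar = 16.3^2 + 19.2^2 = 265.69 + 368.64 = 634.33

z_bar = 16.3000 - 19.2000i, z*z_bar = 634.33


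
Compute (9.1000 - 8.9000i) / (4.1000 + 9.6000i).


Conjugate of z2 = 4.1000 - 9.6000i
Numerator: (9.1000 - 8.9000i)(4.1000 - 9.6000i) = -48.1300 - 123.8500i
Denominator: 4.1^2 + 9.6^2 = 108.97
Result = (-48.1300 - 123.8500i)/108.97

-0.4417 - 1.1366i


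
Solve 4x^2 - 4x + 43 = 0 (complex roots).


disc = (-4)^2 - 4*4*43 = 16 - 688 = -672
sqrt(|disc|) = sqrt(672) = 25.9230
Real part = 4/(2*4) = 0.5000
Imag part = 25.9230/(2*4) = 3.2404

0.5000 ± 3.2404i


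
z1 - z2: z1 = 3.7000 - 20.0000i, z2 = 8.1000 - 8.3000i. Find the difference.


Real: 3.7 - 8.1 = -4.4
Imag: -20 + 8.3 = -11.7

-4.4000 - 11.7000i


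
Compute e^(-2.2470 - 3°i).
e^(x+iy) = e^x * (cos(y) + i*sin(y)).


e^-2.2470 = 0.1057
cos(-3°) = 0.9986
sin(-3°) = -0.0523
Real = 0.1057*0.9986 = 0.1056
Imag = 0.1057*(-0.0523) = -0.0055

0.1056 - 0.0055i


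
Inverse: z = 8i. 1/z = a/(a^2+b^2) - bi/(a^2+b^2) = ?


|z|^2 = 0+64 = 64
1/z = (0 - 8i)/64

1/z = 0 - 0.1250i


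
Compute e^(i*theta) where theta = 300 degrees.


cos(300°) = 0.5000
sin(300°) = -0.8660

e^(i*300°) = 0.5000 - 0.8660i


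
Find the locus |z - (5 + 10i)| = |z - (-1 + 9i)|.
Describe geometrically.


Equal distances means the locus is the perpendicular bisector of z1 and z2.
Midpoint = ((5+(-1))/2, (10+9)/2) = (2.0000, 9.5000)

Perpendicular bisector through (2.0000, 9.5000)


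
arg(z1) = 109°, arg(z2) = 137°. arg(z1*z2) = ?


arg(z1*z2) = 109° + 137° = 246°
Normalized to (-180°, 180°]: -114°

-114°


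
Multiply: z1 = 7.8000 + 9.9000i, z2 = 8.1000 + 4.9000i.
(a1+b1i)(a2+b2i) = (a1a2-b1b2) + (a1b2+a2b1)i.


Real = 7.8*8.1 - 9.9*4.9 = 63.18 - 48.51 = 14.67
Imag = 7.8*4.9 + 8.1*9.9 = 38.22 + 80.19 = 118.41

14.6700 + 118.4100i


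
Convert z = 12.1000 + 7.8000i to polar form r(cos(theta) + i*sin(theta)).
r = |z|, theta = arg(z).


r = sqrt(146.41+60.84) = sqrt(207.25) = 14.3962
theta = atan2(7.8, 12.1) = 32.8070 degrees

r = 14.3962, theta = 32.8070 degrees


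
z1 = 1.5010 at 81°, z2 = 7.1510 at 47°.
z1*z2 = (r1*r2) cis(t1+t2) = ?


r = 1.5010 * 7.1510 = 10.7337
theta = 81° + 47° = 128° = 128° (mod 360)

10.7337 cis(128°)


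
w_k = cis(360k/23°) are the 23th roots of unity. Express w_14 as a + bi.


Angle = 360*14/23 = 219.1304°
a = cos(219.1304°) = -0.7757
b = sin(219.1304°) = -0.6311

-0.7757 - 0.6311i


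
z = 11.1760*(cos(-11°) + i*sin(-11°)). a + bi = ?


a = 11.1760*cos(-11°) = 11.1760*0.98163 = 10.9707
b = 11.1760*sin(-11°) = 11.1760*(-0.19081) = -2.1325

10.9707 - 2.1325i


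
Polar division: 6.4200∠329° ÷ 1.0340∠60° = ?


r = 6.4200 / 1.0340 = 6.2089
theta = 329° - 60° = 269° = 269° (mod 360)

6.2089 cis(269°)


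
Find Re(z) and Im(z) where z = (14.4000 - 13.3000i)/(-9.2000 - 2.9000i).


Multiply by conjugate: (14.4000 - 13.3000i)(-9.2000 + 2.9000i) / ((-9.2)^2 + (-2.9)^2)
Numerator real = 14.4*(-9.2) - (13.3)*(-2.9) = -93.91
Numerator imag = -13.3*(-9.2) - 14.4*(-2.9) = 164.12
Denominator = 93.05
Re(z) = -93.91/93.05 = -1.0092
Im(z) = 164.12/93.05 = 1.7638

Re(z) = -1.0092, Im(z) = 1.7638


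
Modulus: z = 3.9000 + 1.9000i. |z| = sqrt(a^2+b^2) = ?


|z| = sqrt(3.9^2 + 1.9^2) = sqrt(15.21 + 3.61) = sqrt(18.82) = 4.3382

|z| = 4.3382


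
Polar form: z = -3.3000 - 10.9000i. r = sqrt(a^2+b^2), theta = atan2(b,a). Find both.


r = sqrt(10.89+118.81) = sqrt(129.7) = 11.3886
theta = atan2(-10.9, -3.3) = -106.8438 degrees

r = 11.3886, theta = -106.8438 degrees


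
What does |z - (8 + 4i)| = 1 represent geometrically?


|z - z0| = r is a circle with center z0 and radius r.
Center = (8, 4), radius = 1

Circle with center (8, 4) and radius 1


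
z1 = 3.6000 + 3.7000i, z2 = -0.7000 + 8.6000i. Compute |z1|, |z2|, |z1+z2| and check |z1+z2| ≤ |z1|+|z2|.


|z1| = sqrt(3.6^2 + 3.7^2) = sqrt(26.65) = 5.1624
|z2| = sqrt((-0.7)^2 + 8.6^2) = sqrt(74.45) = 8.6284
z1+z2 = 2.9000 + 12.3000i
|z1+z2| = sqrt(159.7) = 12.6372
|z1|+|z2| = 5.1624 + 8.6284 = 13.7908

|z1+z2| = 12.6372 ≤ |z1|+|z2| = 13.7908 (verified)


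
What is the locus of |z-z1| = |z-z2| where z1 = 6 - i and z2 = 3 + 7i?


Equal distances means the locus is the perpendicular bisector of z1 and z2.
Midpoint = ((6+3)/2, (-1+7)/2) = (4.5000, 3.0000)

Perpendicular bisector through (4.5000, 3.0000)


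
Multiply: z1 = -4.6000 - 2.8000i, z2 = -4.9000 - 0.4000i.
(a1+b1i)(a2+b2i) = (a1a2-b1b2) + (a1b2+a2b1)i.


Real = -4.6*(-4.9) - (-2.8)*(-0.4) = 22.54 - 1.12 = 21.42
Imag = -4.6*(-0.4) - (4.9)*(-2.8) = 1.84 + 13.72 = 15.56

21.4200 + 15.5600i


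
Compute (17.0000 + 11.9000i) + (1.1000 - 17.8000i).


Real: 17 + 1.1 = 18.1
Imag: 11.9 - 17.8 = -5.9

18.1000 - 5.9000i


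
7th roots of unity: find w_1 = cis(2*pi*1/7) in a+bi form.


Angle = 360*1/7 = 51.4286°
a = cos(51.4286°) = 0.6235
b = sin(51.4286°) = 0.7818

0.6235 + 0.7818i


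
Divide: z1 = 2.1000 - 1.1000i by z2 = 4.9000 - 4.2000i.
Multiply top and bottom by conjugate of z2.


Conjugate of z2 = 4.9000 + 4.2000i
Numerator: (2.1000 - 1.1000i)(4.9000 + 4.2000i) = 14.9100 + 3.4300i
Denominator: 4.9^2 + (-4.2)^2 = 41.65
Result = (14.9100 + 3.4300i)/41.65

0.3580 + 0.0824i


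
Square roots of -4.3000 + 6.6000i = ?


|z| = sqrt(18.49+43.56) = 7.8772
sqrt((|z|+a)/2) = sqrt((7.8772+(-4.3))/2) = sqrt(1.7886) = 1.3374
sqrt((|z|-a)/2) = sqrt((7.8772-(-4.3))/2) = sqrt(6.0886) = 2.4675

±(1.3374 + 2.4675i) i.e. 1.3374 + 2.4675i and -1.3374 - 2.4675i


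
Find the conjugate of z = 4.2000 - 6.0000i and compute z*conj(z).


z_bar = 4.2000 + 6.0000i
z*z_bar = 4.2^2 + (-6)^2 = 17.64 + 36 = 53.64

z_bar = 4.2000 + 6.0000i, z*z_bar = 53.64


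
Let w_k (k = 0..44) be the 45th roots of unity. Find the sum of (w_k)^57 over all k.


The roots are w_k = w^k with w = e^(2*pi*i/45), and (w^k)^57 = (w^57)^k.
So S = 1 + u + u^2 + ... + u^(44) with u = w^57.
57 = 1*45 + 12, so 57 is not a multiple of 45: u = (w^45)^1 * w^12 = w^12 ≠ 1 (w is a primitive 45th root), while u^45 = (w^45)^57 = 1.
Geometric series: S = (1 - u^45)/(1 - u) = (1 - 1)/(1 - u) = 0

S = 0


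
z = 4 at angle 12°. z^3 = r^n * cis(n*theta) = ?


r^3 = 4^3 = 64
n*theta = 3*12° = 36° = 36° (mod 360)
a = 64*cos(36°) = 51.7771
b = 64*sin(36°) = 37.6183

64 cis(36°) = 51.7771 + 37.6183i


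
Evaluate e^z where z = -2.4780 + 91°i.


e^-2.4780 = 0.0839
cos(91°) = -0.0175
sin(91°) = 0.9998
Real = 0.0839*(-0.0175) = -0.0015
Imag = 0.0839*0.9998 = 0.0839

-0.0015 + 0.0839i


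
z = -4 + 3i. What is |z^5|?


|z| = sqrt(16+9) = sqrt(25) = 5
|z^5| = |z|^5 = 5^5 = 3125

|z^5| = 3125


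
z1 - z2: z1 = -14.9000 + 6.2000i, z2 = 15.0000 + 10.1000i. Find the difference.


Real: -14.9 - 15 = -29.9
Imag: 6.2 - 10.1 = -3.9

-29.9000 - 3.9000i


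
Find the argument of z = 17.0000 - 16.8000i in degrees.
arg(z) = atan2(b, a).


Re = 17, Im = -16.8
arg = atan2(-16.8, 17) = -44.6610 degrees

arg(z) = -44.6610 degrees


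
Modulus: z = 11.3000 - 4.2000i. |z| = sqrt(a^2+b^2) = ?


|z| = sqrt(11.3^2 + (-4.2)^2) = sqrt(127.69 + 17.64) = sqrt(145.33) = 12.0553

|z| = 12.0553


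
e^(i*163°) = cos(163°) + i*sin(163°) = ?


cos(163°) = -0.9563
sin(163°) = 0.2924

e^(i*163°) = -0.9563 + 0.2924i


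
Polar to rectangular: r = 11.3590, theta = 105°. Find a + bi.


a = 11.3590*cos(105°) = 11.3590*(-0.25882) = -2.9399
b = 11.3590*sin(105°) = 11.3590*0.96593 = 10.9720

-2.9399 + 10.9720i


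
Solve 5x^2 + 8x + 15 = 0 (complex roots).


disc = 8^2 - 4*5*15 = 64 - 300 = -236
sqrt(|disc|) = sqrt(236) = 15.3623
Real part = -8/(2*5) = -0.8000
Imag part = 15.3623/(2*5) = 1.5362

-0.8000 ± 1.5362i


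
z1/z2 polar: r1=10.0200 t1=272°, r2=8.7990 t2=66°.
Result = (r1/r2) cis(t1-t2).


r = 10.0200 / 8.7990 = 1.1388
theta = 272° - 66° = 206° = 206° (mod 360)

1.1388 cis(206°)


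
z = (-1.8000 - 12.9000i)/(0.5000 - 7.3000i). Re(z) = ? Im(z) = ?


Multiply by conjugate: (-1.8000 - 12.9000i)(0.5000 + 7.3000i) / (0.5^2 + (-7.3)^2)
Numerator real = -1.8*0.5 - (12.9)*(-7.3) = 93.27
Numerator imag = -12.9*0.5 - (-1.8)*(-7.3) = -19.59
Denominator = 53.54
Re(z) = 93.27/53.54 = 1.7421
Im(z) = -19.59/53.54 = -0.3659

Re(z) = 1.7421, Im(z) = -0.3659


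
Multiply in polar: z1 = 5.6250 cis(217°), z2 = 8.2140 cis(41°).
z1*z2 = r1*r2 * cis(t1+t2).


r = 5.6250 * 8.2140 = 46.2037
theta = 217° + 41° = 258° = 258° (mod 360)

46.2037 cis(258°)


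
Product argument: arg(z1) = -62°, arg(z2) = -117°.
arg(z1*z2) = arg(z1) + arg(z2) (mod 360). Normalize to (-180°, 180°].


arg(z1*z2) = -62° - 117° = -179°
Normalized to (-180°, 180°]: -179°

-179°


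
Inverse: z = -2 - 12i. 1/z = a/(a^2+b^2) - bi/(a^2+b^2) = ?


|z|^2 = 4+144 = 148
1/z = (-2 + 12i)/148

1/z = -0.0135 + 0.0811i


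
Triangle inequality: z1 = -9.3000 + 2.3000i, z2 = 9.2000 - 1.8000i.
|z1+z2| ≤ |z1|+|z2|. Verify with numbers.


|z1| = sqrt((-9.3)^2 + 2.3^2) = sqrt(91.78) = 9.5802
|z2| = sqrt(9.2^2 + (-1.8)^2) = sqrt(87.88) = 9.3744
z1+z2 = -0.1000 + 0.5000i
|z1+z2| = sqrt(0.26) = 0.5099
|z1|+|z2| = 9.5802 + 9.3744 = 18.9546

|z1+z2| = 0.5099 ≤ |z1|+|z2| = 18.9546 (verified)


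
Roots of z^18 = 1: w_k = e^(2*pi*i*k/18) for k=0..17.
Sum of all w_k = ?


The sum of all 18th roots of unity is 0.
Geometric series: (1 - w^18)/(1 - w) = (1-1)/(1-w) = 0 since w^18 = 1, w ≠ 1.
Alternatively: coefficient of z^17 in z^18 - 1 is 0.

0


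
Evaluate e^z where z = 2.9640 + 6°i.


e^2.9640 = 19.3753
cos(6°) = 0.994522
sin(6°) = 0.10453
Real = 19.3753*0.994522 = 19.2692
Imag = 19.3753*0.10453 = 2.0253

19.2692 + 2.0253i


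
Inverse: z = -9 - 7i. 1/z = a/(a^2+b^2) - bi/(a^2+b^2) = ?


|z|^2 = 81+49 = 130
1/z = (-9 + 7i)/130

1/z = -0.0692 + 0.0538i


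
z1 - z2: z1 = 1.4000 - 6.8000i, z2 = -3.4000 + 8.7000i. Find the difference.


Real: 1.4 + 3.4 = 4.8
Imag: -6.8 - 8.7 = -15.5

4.8000 - 15.5000i


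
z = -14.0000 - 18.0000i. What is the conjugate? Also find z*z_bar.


z_bar = -14.0000 + 18.0000i
z*z_bar = (-14)^2 + (-18)^2 = 196 + 324 = 520

z_bar = -14.0000 + 18.0000i, z*z_bar = 520


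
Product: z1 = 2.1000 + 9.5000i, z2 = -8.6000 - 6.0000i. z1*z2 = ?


Real = 2.1*(-8.6) - 9.5*(-6) = -18.06 - (-57) = 38.94
Imag = 2.1*(-6) - (8.6)*9.5 = -12.6 - (81.7) = -94.3

38.9400 - 94.3000i


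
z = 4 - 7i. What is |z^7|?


|z| = sqrt(16+49) = sqrt(65) = 8.0623
|z^7| = |z|^7 = (sqrt(65))^7 = 65^3 * sqrt(65) = 274625*sqrt(65)

|z^7| = 274625*sqrt(65) ≈ 2214097.5341


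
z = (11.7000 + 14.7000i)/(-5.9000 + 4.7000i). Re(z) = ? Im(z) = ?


Multiply by conjugate: (11.7000 + 14.7000i)(-5.9000 - 4.7000i) / ((-5.9)^2 + 4.7^2)
Numerator real = 11.7*(-5.9) + 14.7*4.7 = 0.06
Numerator imag = 14.7*(-5.9) - 11.7*4.7 = -141.72
Denominator = 56.9
Re(z) = 0.06/56.9 = 0.0011
Im(z) = -141.72/56.9 = -2.4907

Re(z) = 0.0011, Im(z) = -2.4907


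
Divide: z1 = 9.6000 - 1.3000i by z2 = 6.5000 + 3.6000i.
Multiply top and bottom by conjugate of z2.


Conjugate of z2 = 6.5000 - 3.6000i
Numerator: (9.6000 - 1.3000i)(6.5000 - 3.6000i) = 57.7200 - 43.0100i
Denominator: 6.5^2 + 3.6^2 = 55.21
Result = (57.7200 - 43.0100i)/55.21

1.0455 - 0.7790i


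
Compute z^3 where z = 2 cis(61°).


r^3 = 2^3 = 8
n*theta = 3*61° = 183° = 183° (mod 360)
a = 8*cos(183°) = -7.9890
b = 8*sin(183°) = -0.4187

8 cis(183°) = -7.9890 - 0.4187i


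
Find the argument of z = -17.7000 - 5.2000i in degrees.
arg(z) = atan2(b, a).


Re = -17.7, Im = -5.2
arg = atan2(-5.2, -17.7) = -163.6280 degrees

arg(z) = -163.6280 degrees


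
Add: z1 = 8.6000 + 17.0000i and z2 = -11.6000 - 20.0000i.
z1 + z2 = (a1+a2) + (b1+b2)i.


Real: 8.6 - 11.6 = -3
Imag: 17 - 20 = -3

-3.0000 - 3.0000i


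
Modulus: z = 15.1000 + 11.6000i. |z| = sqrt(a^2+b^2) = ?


|z| = sqrt(15.1^2 + 11.6^2) = sqrt(228.01 + 134.56) = sqrt(362.57) = 19.0413

|z| = 19.0413


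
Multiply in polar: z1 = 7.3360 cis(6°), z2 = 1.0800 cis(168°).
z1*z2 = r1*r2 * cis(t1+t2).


r = 7.3360 * 1.0800 = 7.9229
theta = 6° + 168° = 174° = 174° (mod 360)

7.9229 cis(174°)


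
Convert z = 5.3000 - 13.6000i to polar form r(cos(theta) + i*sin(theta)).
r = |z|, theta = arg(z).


r = sqrt(28.09+184.96) = sqrt(213.05) = 14.5962
theta = atan2(-13.6, 5.3) = -68.7088 degrees

r = 14.5962, theta = -68.7088 degrees


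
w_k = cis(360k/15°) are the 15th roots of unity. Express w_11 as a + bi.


Angle = 360*11/15 = 264°
a = cos(264°) = -0.1045
b = sin(264°) = -0.9945

-0.1045 - 0.9945i


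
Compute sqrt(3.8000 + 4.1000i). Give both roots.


|z| = sqrt(14.44+16.81) = 5.5902
sqrt((|z|+a)/2) = sqrt((5.5902+3.8)/2) = sqrt(4.6951) = 2.1668
sqrt((|z|-a)/2) = sqrt((5.5902-3.8)/2) = sqrt(0.8951) = 0.9461

±(2.1668 + 0.9461i) i.e. 2.1668 + 0.9461i and -2.1668 - 0.9461i


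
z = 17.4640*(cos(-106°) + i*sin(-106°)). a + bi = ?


a = 17.4640*cos(-106°) = 17.4640*(-0.275637) = -4.8137
b = 17.4640*sin(-106°) = 17.4640*(-0.961262) = -16.7875

-4.8137 - 16.7875i


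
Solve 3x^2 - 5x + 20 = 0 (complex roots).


disc = (-5)^2 - 4*3*20 = 25 - 240 = -215
sqrt(|disc|) = sqrt(215) = 14.6629
Real part = 5/(2*3) = 0.8333
Imag part = 14.6629/(2*3) = 2.4438

0.8333 ± 2.4438i


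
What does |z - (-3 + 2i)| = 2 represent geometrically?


|z - z0| = r is a circle with center z0 and radius r.
Center = (-3, 2), radius = 2

Circle with center (-3, 2) and radius 2


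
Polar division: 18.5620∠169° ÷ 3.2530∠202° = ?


r = 18.5620 / 3.2530 = 5.7061
theta = 169° - 202° = -33° = 327° (mod 360)

5.7061 cis(327°)


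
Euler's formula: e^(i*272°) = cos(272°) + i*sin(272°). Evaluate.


cos(272°) = 0.0349
sin(272°) = -0.9994

e^(i*272°) = 0.0349 - 0.9994i


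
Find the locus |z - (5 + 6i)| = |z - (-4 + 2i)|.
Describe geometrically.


Equal distances means the locus is the perpendicular bisector of z1 and z2.
Midpoint = ((5+(-4))/2, (6+2)/2) = (0.5000, 4.0000)

Perpendicular bisector through (0.5000, 4.0000)


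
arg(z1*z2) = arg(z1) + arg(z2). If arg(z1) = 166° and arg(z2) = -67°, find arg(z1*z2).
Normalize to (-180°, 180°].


arg(z1*z2) = 166° - 67° = 99°
Normalized to (-180°, 180°]: 99°

99°


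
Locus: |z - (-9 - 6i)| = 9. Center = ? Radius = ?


|z - z0| = r is a circle with center z0 and radius r.
Center = (-9, -6), radius = 9

Circle with center (-9, -6) and radius 9


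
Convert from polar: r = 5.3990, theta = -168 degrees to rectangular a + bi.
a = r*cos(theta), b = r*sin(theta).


a = 5.3990*cos(-168°) = 5.3990*(-0.97815) = -5.2810
b = 5.3990*sin(-168°) = 5.3990*(-0.2079) = -1.1225

-5.2810 - 1.1225i


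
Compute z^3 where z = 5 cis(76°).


r^3 = 5^3 = 125
n*theta = 3*76° = 228° = 228° (mod 360)
a = 125*cos(228°) = -83.6413
b = 125*sin(228°) = -92.8931

125 cis(228°) = -83.6413 - 92.8931i


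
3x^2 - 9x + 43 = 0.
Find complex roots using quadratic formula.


disc = (-9)^2 - 4*3*43 = 81 - 516 = -435
sqrt(|disc|) = sqrt(435) = 20.8567
Real part = 9/(2*3) = 1.5000
Imag part = 20.8567/(2*3) = 3.4761

1.5000 ± 3.4761i


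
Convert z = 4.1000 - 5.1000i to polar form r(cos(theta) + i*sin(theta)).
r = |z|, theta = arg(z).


r = sqrt(16.81+26.01) = sqrt(42.82) = 6.5437
theta = atan2(-5.1, 4.1) = -51.2034 degrees

r = 6.5437, theta = -51.2034 degrees


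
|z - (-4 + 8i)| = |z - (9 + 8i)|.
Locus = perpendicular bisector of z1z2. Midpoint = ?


Equal distances means the locus is the perpendicular bisector of z1 and z2.
Midpoint = ((-4+9)/2, (8+8)/2) = (2.5000, 8.0000)

Perpendicular bisector through (2.5000, 8.0000)


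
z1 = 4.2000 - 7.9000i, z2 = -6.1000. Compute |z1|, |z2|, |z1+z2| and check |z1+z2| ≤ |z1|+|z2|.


|z1| = sqrt(4.2^2 + (-7.9)^2) = sqrt(80.05) = 8.9471
|z2| = sqrt((-6.1)^2 + 0^2) = sqrt(37.21) = 6.1000
z1+z2 = -1.9000 - 7.9000i
|z1+z2| = sqrt(66.02) = 8.1253
|z1|+|z2| = 8.9471 + 6.1000 = 15.0471

|z1+z2| = 8.1253 ≤ |z1|+|z2| = 15.0471 (verified)


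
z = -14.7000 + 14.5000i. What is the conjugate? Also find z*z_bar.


z_bar = -14.7000 - 14.5000i
z*z_bar = (-14.7)^2 + 14.5^2 = 216.09 + 210.25 = 426.34

z_bar = -14.7000 - 14.5000i, z*z_bar = 426.34


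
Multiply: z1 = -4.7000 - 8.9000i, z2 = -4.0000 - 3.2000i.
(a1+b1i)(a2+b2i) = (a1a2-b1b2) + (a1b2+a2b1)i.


Real = -4.7*(-4) - (-8.9)*(-3.2) = 18.8 - 28.48 = -9.68
Imag = -4.7*(-3.2) - (4)*(-8.9) = 15.04 + 35.6 = 50.64

-9.6800 + 50.6400i


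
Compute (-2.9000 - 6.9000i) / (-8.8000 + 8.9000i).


Conjugate of z2 = -8.8000 - 8.9000i
Numerator: (-2.9000 - 6.9000i)(-8.8000 - 8.9000i) = -35.8900 + 86.5300i
Denominator: (-8.8)^2 + 8.9^2 = 156.65
Result = (-35.8900 + 86.5300i)/156.65

-0.2291 + 0.5524i


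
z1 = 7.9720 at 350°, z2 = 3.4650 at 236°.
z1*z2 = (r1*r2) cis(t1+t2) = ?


r = 7.9720 * 3.4650 = 27.6230
theta = 350° + 236° = 586° = 226° (mod 360)

27.6230 cis(226°)


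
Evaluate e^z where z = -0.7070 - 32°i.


e^-0.7070 = 0.4931
cos(-32°) = 0.84805
sin(-32°) = -0.5299
Real = 0.4931*0.84805 = 0.4182
Imag = 0.4931*(-0.5299) = -0.2613

0.4182 - 0.2613i


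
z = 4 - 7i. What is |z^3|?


|z| = sqrt(16+49) = sqrt(65) = 8.0623
|z^3| = |z|^3 = (sqrt(65))^3 = 65*sqrt(65)

|z^3| = 65*sqrt(65) ≈ 524.0468


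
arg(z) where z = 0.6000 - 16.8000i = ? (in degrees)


Re = 0.6, Im = -16.8
arg = atan2(-16.8, 0.6) = -87.9546 degrees

arg(z) = -87.9546 degrees


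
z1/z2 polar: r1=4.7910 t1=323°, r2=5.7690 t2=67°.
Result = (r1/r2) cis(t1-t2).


r = 4.7910 / 5.7690 = 0.8305
theta = 323° - 67° = 256° = 256° (mod 360)

0.8305 cis(256°)


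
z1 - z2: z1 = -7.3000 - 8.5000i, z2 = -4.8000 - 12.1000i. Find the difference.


Real: -7.3 + 4.8 = -2.5
Imag: -8.5 + 12.1 = 3.6

-2.5000 + 3.6000i


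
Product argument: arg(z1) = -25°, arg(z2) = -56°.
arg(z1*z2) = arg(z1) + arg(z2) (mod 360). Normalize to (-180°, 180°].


arg(z1*z2) = -25° - 56° = -81°
Normalized to (-180°, 180°]: -81°

-81°


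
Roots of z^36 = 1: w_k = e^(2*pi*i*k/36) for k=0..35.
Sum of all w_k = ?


The sum of all 36th roots of unity is 0.
Geometric series: (1 - w^36)/(1 - w) = (1-1)/(1-w) = 0 since w^36 = 1, w ≠ 1.
Alternatively: coefficient of z^35 in z^36 - 1 is 0.

0


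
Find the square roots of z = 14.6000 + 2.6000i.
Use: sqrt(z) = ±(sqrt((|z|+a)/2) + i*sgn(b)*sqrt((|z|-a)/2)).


|z| = sqrt(213.16+6.76) = 14.8297
sqrt((|z|+a)/2) = sqrt((14.8297+14.6)/2) = sqrt(14.7148) = 3.8360
sqrt((|z|-a)/2) = sqrt((14.8297-14.6)/2) = sqrt(0.1148) = 0.3389

±(3.8360 + 0.3389i) i.e. 3.8360 + 0.3389i and -3.8360 - 0.3389i


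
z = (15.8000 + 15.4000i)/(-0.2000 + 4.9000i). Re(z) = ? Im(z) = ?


Multiply by conjugate: (15.8000 + 15.4000i)(-0.2000 - 4.9000i) / ((-0.2)^2 + 4.9^2)
Numerator real = 15.8*(-0.2) + 15.4*4.9 = 72.3
Numerator imag = 15.4*(-0.2) - 15.8*4.9 = -80.5
Denominator = 24.05
Re(z) = 72.3/24.05 = 3.0062
Im(z) = -80.5/24.05 = -3.3472

Re(z) = 3.0062, Im(z) = -3.3472


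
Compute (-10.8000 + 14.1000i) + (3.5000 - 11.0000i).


Real: -10.8 + 3.5 = -7.3
Imag: 14.1 - 11 = 3.1

-7.3000 + 3.1000i


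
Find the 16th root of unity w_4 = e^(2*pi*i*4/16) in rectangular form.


Angle = 360*4/16 = 90°
a = cos(90°) = 0
b = sin(90°) = 1.0000

0 + 1.0000i


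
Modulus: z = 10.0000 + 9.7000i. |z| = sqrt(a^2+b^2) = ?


|z| = sqrt(10^2 + 9.7^2) = sqrt(100 + 94.09) = sqrt(194.09) = 13.9316

|z| = 13.9316


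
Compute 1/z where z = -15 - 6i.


|z|^2 = 225+36 = 261
1/z = (-15 + 6i)/261

1/z = -0.0575 + 0.0230i


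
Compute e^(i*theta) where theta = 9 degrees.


cos(9°) = 0.9877
sin(9°) = 0.1564

e^(i*9°) = 0.9877 + 0.1564i


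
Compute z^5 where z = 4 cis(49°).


r^5 = 4^5 = 1024
n*theta = 5*49° = 245° = 245° (mod 360)
a = 1024*cos(245°) = -432.7611
b = 1024*sin(245°) = -928.0592

1024 cis(245°) = -432.7611 - 928.0592i


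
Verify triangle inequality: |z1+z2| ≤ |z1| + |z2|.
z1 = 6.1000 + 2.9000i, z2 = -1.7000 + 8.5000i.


|z1| = sqrt(6.1^2 + 2.9^2) = sqrt(45.62) = 6.7543
|z2| = sqrt((-1.7)^2 + 8.5^2) = sqrt(75.14) = 8.6683
z1+z2 = 4.4000 + 11.4000i
|z1+z2| = sqrt(149.32) = 12.2197
|z1|+|z2| = 6.7543 + 8.6683 = 15.4226

|z1+z2| = 12.2197 ≤ |z1|+|z2| = 15.4226 (verified)


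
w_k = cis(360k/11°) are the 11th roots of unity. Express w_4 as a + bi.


Angle = 360*4/11 = 130.9091°
a = cos(130.9091°) = -0.6549
b = sin(130.9091°) = 0.7557

-0.6549 + 0.7557i


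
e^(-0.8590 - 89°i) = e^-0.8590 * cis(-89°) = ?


e^-0.8590 = 0.4236
cos(-89°) = 0.0175
sin(-89°) = -0.9998
Real = 0.4236*0.0175 = 0.0074
Imag = 0.4236*(-0.9998) = -0.4235

0.0074 - 0.4235i


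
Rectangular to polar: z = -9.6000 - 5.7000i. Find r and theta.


r = sqrt(92.16+32.49) = sqrt(124.65) = 11.1647
theta = atan2(-5.7, -9.6) = -149.3003 degrees

r = 11.1647, theta = -149.3003 degrees


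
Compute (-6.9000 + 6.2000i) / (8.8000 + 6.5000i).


Conjugate of z2 = 8.8000 - 6.5000i
Numerator: (-6.9000 + 6.2000i)(8.8000 - 6.5000i) = -20.4200 + 99.4100i
Denominator: 8.8^2 + 6.5^2 = 119.69
Result = (-20.4200 + 99.4100i)/119.69

-0.1706 + 0.8306i


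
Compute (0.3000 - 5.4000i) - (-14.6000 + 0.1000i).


Real: 0.3 + 14.6 = 14.9
Imag: -5.4 - 0.1 = -5.5

14.9000 - 5.5000i


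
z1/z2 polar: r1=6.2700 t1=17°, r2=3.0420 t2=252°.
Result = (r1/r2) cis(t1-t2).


r = 6.2700 / 3.0420 = 2.0611
theta = 17° - 252° = -235° = 125° (mod 360)

2.0611 cis(125°)


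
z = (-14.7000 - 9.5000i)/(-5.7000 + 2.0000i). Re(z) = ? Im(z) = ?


Multiply by conjugate: (-14.7000 - 9.5000i)(-5.7000 - 2.0000i) / ((-5.7)^2 + 2^2)
Numerator real = -14.7*(-5.7) - (9.5)*2 = 64.79
Numerator imag = -9.5*(-5.7) - (-14.7)*2 = 83.55
Denominator = 36.49
Re(z) = 64.79/36.49 = 1.7756
Im(z) = 83.55/36.49 = 2.2897

Re(z) = 1.7756, Im(z) = 2.2897


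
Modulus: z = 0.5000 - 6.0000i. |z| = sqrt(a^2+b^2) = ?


|z| = sqrt(0.5^2 + (-6)^2) = sqrt(0.25 + 36) = sqrt(36.25) = 6.0208

|z| = 6.0208


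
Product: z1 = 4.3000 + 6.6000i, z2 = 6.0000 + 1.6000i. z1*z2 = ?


Real = 4.3*6 - 6.6*1.6 = 25.8 - 10.56 = 15.24
Imag = 4.3*1.6 + 6*6.6 = 6.88 + 39.6 = 46.48

15.2400 + 46.4800i


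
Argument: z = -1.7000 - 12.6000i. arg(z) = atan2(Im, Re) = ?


Re = -1.7, Im = -12.6
arg = atan2(-12.6, -1.7) = -97.6840 degrees

arg(z) = -97.6840 degrees


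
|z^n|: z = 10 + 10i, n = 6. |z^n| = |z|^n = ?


|z| = sqrt(100+100) = sqrt(200) = 14.1421
|z^6| = |z|^6 = (sqrt(200))^6 = 200^3 = 8000000

|z^6| = 8000000


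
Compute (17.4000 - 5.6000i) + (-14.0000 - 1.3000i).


Real: 17.4 - 14 = 3.4
Imag: -5.6 - 1.3 = -6.9

3.4000 - 6.9000i


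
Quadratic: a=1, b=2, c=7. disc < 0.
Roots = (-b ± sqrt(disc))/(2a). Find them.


disc = 2^2 - 4*1*7 = 4 - 28 = -24
sqrt(|disc|) = sqrt(24) = 4.8990
Real part = -2/(2*1) = -1.0000
Imag part = 4.8990/(2*1) = 2.4495

-1.0000 ± 2.4495i


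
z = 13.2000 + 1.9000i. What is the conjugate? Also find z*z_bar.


z_bar = 13.2000 - 1.9000i
z*z_bar = 13.2^2 + 1.9^2 = 174.24 + 3.61 = 177.85

z_bar = 13.2000 - 1.9000i, z*z_bar = 177.85


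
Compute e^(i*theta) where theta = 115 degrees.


cos(115°) = -0.4226
sin(115°) = 0.9063

e^(i*115°) = -0.4226 + 0.9063i


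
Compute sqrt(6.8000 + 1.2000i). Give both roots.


|z| = sqrt(46.24+1.44) = 6.9051
sqrt((|z|+a)/2) = sqrt((6.9051+6.8)/2) = sqrt(6.8525) = 2.6177
sqrt((|z|-a)/2) = sqrt((6.9051-6.8)/2) = sqrt(0.0525) = 0.2292

±(2.6177 + 0.2292i) i.e. 2.6177 + 0.2292i and -2.6177 - 0.2292i


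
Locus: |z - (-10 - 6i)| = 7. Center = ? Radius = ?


|z - z0| = r is a circle with center z0 and radius r.
Center = (-10, -6), radius = 7

Circle with center (-10, -6) and radius 7


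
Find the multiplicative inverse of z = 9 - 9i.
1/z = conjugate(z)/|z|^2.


|z|^2 = 81+81 = 162
1/z = (9 + 9i)/162

1/z = 0.0556 + 0.0556i


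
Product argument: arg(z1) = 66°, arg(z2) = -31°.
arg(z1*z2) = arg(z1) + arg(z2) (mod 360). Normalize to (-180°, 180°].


arg(z1*z2) = 66° - 31° = 35°
Normalized to (-180°, 180°]: 35°

35°


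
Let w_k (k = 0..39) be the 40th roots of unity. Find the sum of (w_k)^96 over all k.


The roots are w_k = w^k with w = e^(2*pi*i/40), and (w^k)^96 = (w^96)^k.
So S = 1 + u + u^2 + ... + u^(39) with u = w^96.
96 = 2*40 + 16, so 96 is not a multiple of 40: u = (w^40)^2 * w^16 = w^16 ≠ 1 (w is a primitive 40th root), while u^40 = (w^40)^96 = 1.
Geometric series: S = (1 - u^40)/(1 - u) = (1 - 1)/(1 - u) = 0

S = 0


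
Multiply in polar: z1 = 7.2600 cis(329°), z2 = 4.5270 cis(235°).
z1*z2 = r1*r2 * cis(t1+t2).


r = 7.2600 * 4.5270 = 32.8660
theta = 329° + 235° = 564° = 204° (mod 360)

32.8660 cis(204°)


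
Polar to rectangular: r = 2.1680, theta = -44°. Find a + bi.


a = 2.1680*cos(-44°) = 2.1680*0.71934 = 1.5595
b = 2.1680*sin(-44°) = 2.1680*(-0.69466) = -1.5060

1.5595 - 1.5060i


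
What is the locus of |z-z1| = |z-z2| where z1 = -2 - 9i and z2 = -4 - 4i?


Equal distances means the locus is the perpendicular bisector of z1 and z2.
Midpoint = ((-2+(-4))/2, (-9+(-4))/2) = (-3.0000, -6.5000)

Perpendicular bisector through (-3.0000, -6.5000)


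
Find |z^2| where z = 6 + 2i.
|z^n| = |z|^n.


|z| = sqrt(36+4) = sqrt(40) = 6.3246
|z^2| = |z|^2 = (sqrt(40))^2 = 40

|z^2| = 40


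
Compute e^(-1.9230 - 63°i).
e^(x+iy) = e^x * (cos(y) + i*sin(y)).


e^-1.9230 = 0.14617
cos(-63°) = 0.454
sin(-63°) = -0.891
Real = 0.14617*0.454 = 0.0664
Imag = 0.14617*(-0.891) = -0.1302

0.0664 - 0.1302i


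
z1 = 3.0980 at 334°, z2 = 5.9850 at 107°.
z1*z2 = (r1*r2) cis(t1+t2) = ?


r = 3.0980 * 5.9850 = 18.5415
theta = 334° + 107° = 441° = 81° (mod 360)

18.5415 cis(81°)


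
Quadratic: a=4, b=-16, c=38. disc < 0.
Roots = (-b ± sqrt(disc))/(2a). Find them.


disc = (-16)^2 - 4*4*38 = 256 - 608 = -352
sqrt(|disc|) = sqrt(352) = 18.7617
Real part = 16/(2*4) = 2.0000
Imag part = 18.7617/(2*4) = 2.3452

2.0000 ± 2.3452i


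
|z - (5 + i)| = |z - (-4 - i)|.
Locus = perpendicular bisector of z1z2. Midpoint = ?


Equal distances means the locus is the perpendicular bisector of z1 and z2.
Midpoint = ((5+(-4))/2, (1+(-1))/2) = (0.5000, 0)

Perpendicular bisector through (0.5000, 0)


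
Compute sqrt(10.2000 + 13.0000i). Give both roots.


|z| = sqrt(104.04+169) = 16.5239
sqrt((|z|+a)/2) = sqrt((16.5239+10.2)/2) = sqrt(13.3620) = 3.6554
sqrt((|z|-a)/2) = sqrt((16.5239-10.2)/2) = sqrt(3.1620) = 1.7782

±(3.6554 + 1.7782i) i.e. 3.6554 + 1.7782i and -3.6554 - 1.7782i


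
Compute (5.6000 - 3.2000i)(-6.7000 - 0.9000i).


Real = 5.6*(-6.7) - (-3.2)*(-0.9) = -37.52 - 2.88 = -40.4
Imag = 5.6*(-0.9) - (6.7)*(-3.2) = -5.04 + 21.44 = 16.4

-40.4000 + 16.4000i


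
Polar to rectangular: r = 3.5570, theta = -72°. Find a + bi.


a = 3.5570*cos(-72°) = 3.5570*0.30902 = 1.0992
b = 3.5570*sin(-72°) = 3.5570*(-0.95106) = -3.3829

1.0992 - 3.3829i


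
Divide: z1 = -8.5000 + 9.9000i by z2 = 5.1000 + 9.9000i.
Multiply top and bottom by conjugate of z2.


Conjugate of z2 = 5.1000 - 9.9000i
Numerator: (-8.5000 + 9.9000i)(5.1000 - 9.9000i) = 54.6600 + 134.6400i
Denominator: 5.1^2 + 9.9^2 = 124.02
Result = (54.6600 + 134.6400i)/124.02

0.4407 + 1.0856i


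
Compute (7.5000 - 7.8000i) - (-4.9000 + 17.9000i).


Real: 7.5 + 4.9 = 12.4
Imag: -7.8 - 17.9 = -25.7

12.4000 - 25.7000i


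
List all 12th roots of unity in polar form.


The 12th roots of unity are cis(360k/12°) for k=0..11
Angle step = 360/12 = 30°
Primitive root: cis(30°)
Primitive root = 0.8660 + 0.5000i

12 roots at angles: 0°, 30°, 60°, 90°, 120°, 150°, 180°, 210°, 240°, 270°, 300°, 330°


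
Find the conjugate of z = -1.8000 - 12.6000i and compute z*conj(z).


z_bar = -1.8000 + 12.6000i
z*z_bar = (-1.8)^2 + (-12.6)^2 = 3.24 + 158.76 = 162

z_bar = -1.8000 + 12.6000i, z*z_bar = 162


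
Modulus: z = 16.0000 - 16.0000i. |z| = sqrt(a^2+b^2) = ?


|z| = sqrt(16^2 + (-16)^2) = sqrt(256 + 256) = sqrt(512) = 22.6274

|z| = 22.6274


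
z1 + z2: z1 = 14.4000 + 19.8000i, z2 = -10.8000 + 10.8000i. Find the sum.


Real: 14.4 - 10.8 = 3.6
Imag: 19.8 + 10.8 = 30.6

3.6000 + 30.6000i


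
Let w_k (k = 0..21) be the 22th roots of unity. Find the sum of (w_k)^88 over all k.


The roots are w_k = w^k with w = e^(2*pi*i/22), and (w^k)^88 = (w^88)^k.
So S = 1 + u + u^2 + ... + u^(21) with u = w^88.
88 = 4*22 + 0, so 88 is a multiple of 22 and u = (w^22)^4 = 1.
Every one of the 22 terms equals 1: S = 22

S = 22


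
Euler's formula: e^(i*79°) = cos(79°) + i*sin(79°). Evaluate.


cos(79°) = 0.1908
sin(79°) = 0.9816

e^(i*79°) = 0.1908 + 0.9816i


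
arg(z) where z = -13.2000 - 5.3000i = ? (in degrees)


Re = -13.2, Im = -5.3
arg = atan2(-5.3, -13.2) = -158.1238 degrees

arg(z) = -158.1238 degrees


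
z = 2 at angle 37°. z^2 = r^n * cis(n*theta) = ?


r^2 = 2^2 = 4
n*theta = 2*37° = 74° = 74° (mod 360)
a = 4*cos(74°) = 1.1025
b = 4*sin(74°) = 3.8450

4 cis(74°) = 1.1025 + 3.8450i


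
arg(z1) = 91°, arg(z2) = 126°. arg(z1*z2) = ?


arg(z1*z2) = 91° + 126° = 217°
Normalized to (-180°, 180°]: -143°

-143°


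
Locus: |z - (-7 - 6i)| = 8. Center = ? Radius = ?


|z - z0| = r is a circle with center z0 and radius r.
Center = (-7, -6), radius = 8

Circle with center (-7, -6) and radius 8


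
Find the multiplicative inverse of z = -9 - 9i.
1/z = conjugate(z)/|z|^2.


|z|^2 = 81+81 = 162
1/z = (-9 + 9i)/162

1/z = -0.0556 + 0.0556i


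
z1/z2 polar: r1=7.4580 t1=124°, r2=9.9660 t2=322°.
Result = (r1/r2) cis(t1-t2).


r = 7.4580 / 9.9660 = 0.7483
theta = 124° - 322° = -198° = 162° (mod 360)

0.7483 cis(162°)


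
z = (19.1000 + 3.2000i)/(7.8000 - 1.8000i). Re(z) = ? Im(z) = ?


Multiply by conjugate: (19.1000 + 3.2000i)(7.8000 + 1.8000i) / (7.8^2 + (-1.8)^2)
Numerator real = 19.1*7.8 + 3.2*(-1.8) = 143.22
Numerator imag = 3.2*7.8 - 19.1*(-1.8) = 59.34
Denominator = 64.08
Re(z) = 143.22/64.08 = 2.2350
Im(z) = 59.34/64.08 = 0.9260

Re(z) = 2.2350, Im(z) = 0.9260


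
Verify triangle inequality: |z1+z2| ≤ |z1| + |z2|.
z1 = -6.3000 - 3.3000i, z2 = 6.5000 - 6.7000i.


|z1| = sqrt((-6.3)^2 + (-3.3)^2) = sqrt(50.58) = 7.1120
|z2| = sqrt(6.5^2 + (-6.7)^2) = sqrt(87.14) = 9.3349
z1+z2 = 0.2000 - 10.0000i
|z1+z2| = sqrt(100.04) = 10.0020
|z1|+|z2| = 7.1120 + 9.3349 = 16.4469

|z1+z2| = 10.0020 ≤ |z1|+|z2| = 16.4469 (verified)


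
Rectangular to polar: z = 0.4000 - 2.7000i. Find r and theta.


r = sqrt(0.16+7.29) = sqrt(7.45) = 2.7295
theta = atan2(-2.7, 0.4) = -81.5730 degrees

r = 2.7295, theta = -81.5730 degrees


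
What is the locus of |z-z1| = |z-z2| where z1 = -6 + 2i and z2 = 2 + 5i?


Equal distances means the locus is the perpendicular bisector of z1 and z2.
Midpoint = ((-6+2)/2, (2+5)/2) = (-2.0000, 3.5000)

Perpendicular bisector through (-2.0000, 3.5000)


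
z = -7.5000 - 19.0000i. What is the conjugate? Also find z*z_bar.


z_bar = -7.5000 + 19.0000i
z*z_bar = (-7.5)^2 + (-19)^2 = 56.25 + 361 = 417.25

z_bar = -7.5000 + 19.0000i, z*z_bar = 417.25


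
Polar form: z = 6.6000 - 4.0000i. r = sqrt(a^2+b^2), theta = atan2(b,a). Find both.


r = sqrt(43.56+16) = sqrt(59.56) = 7.7175
theta = atan2(-4, 6.6) = -31.2184 degrees

r = 7.7175, theta = -31.2184 degrees


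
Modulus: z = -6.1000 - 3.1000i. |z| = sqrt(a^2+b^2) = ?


|z| = sqrt((-6.1)^2 + (-3.1)^2) = sqrt(37.21 + 9.61) = sqrt(46.82) = 6.8425

|z| = 6.8425


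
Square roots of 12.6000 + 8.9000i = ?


|z| = sqrt(158.76+79.21) = 15.4263
sqrt((|z|+a)/2) = sqrt((15.4263+12.6)/2) = sqrt(14.0131) = 3.7434
sqrt((|z|-a)/2) = sqrt((15.4263-12.6)/2) = sqrt(1.4131) = 1.1888

±(3.7434 + 1.1888i) i.e. 3.7434 + 1.1888i and -3.7434 - 1.1888i


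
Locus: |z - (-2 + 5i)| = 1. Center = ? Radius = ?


|z - z0| = r is a circle with center z0 and radius r.
Center = (-2, 5), radius = 1

Circle with center (-2, 5) and radius 1


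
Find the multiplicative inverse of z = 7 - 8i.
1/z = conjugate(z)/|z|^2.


|z|^2 = 49+64 = 113
1/z = (7 + 8i)/113

1/z = 0.0619 + 0.0708i


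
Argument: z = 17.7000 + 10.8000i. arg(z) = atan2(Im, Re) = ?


Re = 17.7, Im = 10.8
arg = atan2(10.8, 17.7) = 31.3903 degrees

arg(z) = 31.3903 degrees


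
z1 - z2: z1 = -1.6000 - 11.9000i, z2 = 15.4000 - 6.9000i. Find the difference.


Real: -1.6 - 15.4 = -17
Imag: -11.9 + 6.9 = -5

-17.0000 - 5.0000i


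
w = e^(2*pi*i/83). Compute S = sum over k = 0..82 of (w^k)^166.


The roots are w_k = w^k with w = e^(2*pi*i/83), and (w^k)^166 = (w^166)^k.
So S = 1 + u + u^2 + ... + u^(82) with u = w^166.
166 = 2*83 + 0, so 166 is a multiple of 83 and u = (w^83)^2 = 1.
Every one of the 83 terms equals 1: S = 83

S = 83


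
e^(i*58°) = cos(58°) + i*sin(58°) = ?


cos(58°) = 0.5299
sin(58°) = 0.8480

e^(i*58°) = 0.5299 + 0.8480i


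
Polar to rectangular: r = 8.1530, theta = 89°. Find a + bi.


a = 8.1530*cos(89°) = 8.1530*0.01745 = 0.1423
b = 8.1530*sin(89°) = 8.1530*0.99985 = 8.1518

0.1423 + 8.1518i


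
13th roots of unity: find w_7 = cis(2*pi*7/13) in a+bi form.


Angle = 360*7/13 = 193.8462°
a = cos(193.8462°) = -0.9709
b = sin(193.8462°) = -0.2393

-0.9709 - 0.2393i


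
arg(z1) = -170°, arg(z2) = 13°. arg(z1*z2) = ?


arg(z1*z2) = -170° + 13° = -157°
Normalized to (-180°, 180°]: -157°

-157°


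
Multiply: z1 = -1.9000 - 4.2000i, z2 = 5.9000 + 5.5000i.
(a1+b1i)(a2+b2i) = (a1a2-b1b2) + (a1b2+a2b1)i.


Real = -1.9*5.9 - (-4.2)*5.5 = -11.21 - (-23.1) = 11.89
Imag = -1.9*5.5 + 5.9*(-4.2) = -10.45 - (24.78) = -35.23

11.8900 - 35.2300i


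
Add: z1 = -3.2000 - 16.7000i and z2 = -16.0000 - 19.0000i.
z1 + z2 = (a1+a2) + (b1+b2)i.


Real: -3.2 - 16 = -19.2
Imag: -16.7 - 19 = -35.7

-19.2000 - 35.7000i


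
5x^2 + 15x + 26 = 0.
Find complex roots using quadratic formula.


disc = 15^2 - 4*5*26 = 225 - 520 = -295
sqrt(|disc|) = sqrt(295) = 17.1756
Real part = -15/(2*5) = -1.5000
Imag part = 17.1756/(2*5) = 1.7176

-1.5000 ± 1.7176i


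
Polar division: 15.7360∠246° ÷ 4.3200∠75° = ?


r = 15.7360 / 4.3200 = 3.6426
theta = 246° - 75° = 171° = 171° (mod 360)

3.6426 cis(171°)


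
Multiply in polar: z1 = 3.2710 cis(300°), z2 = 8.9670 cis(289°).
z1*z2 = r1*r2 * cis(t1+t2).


r = 3.2710 * 8.9670 = 29.3311
theta = 300° + 289° = 589° = 229° (mod 360)

29.3311 cis(229°)


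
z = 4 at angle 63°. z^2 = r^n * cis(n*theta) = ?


r^2 = 4^2 = 16
n*theta = 2*63° = 126° = 126° (mod 360)
a = 16*cos(126°) = -9.4046
b = 16*sin(126°) = 12.9443

16 cis(126°) = -9.4046 + 12.9443i


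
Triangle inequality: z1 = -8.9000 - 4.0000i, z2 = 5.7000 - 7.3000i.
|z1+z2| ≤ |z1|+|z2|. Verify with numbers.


|z1| = sqrt((-8.9)^2 + (-4)^2) = sqrt(95.21) = 9.7576
|z2| = sqrt(5.7^2 + (-7.3)^2) = sqrt(85.78) = 9.2617
z1+z2 = -3.2000 - 11.3000i
|z1+z2| = sqrt(137.93) = 11.7444
|z1|+|z2| = 9.7576 + 9.2617 = 19.0193

|z1+z2| = 11.7444 ≤ |z1|+|z2| = 19.0193 (verified)


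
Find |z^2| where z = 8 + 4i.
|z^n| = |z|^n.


|z| = sqrt(64+16) = sqrt(80) = 8.9443
|z^2| = |z|^2 = (sqrt(80))^2 = 80

|z^2| = 80


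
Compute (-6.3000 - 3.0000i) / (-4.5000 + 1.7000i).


Conjugate of z2 = -4.5000 - 1.7000i
Numerator: (-6.3000 - 3.0000i)(-4.5000 - 1.7000i) = 23.2500 + 24.2100i
Denominator: (-4.5)^2 + 1.7^2 = 23.14
Result = (23.2500 + 24.2100i)/23.14

1.0048 + 1.0462i


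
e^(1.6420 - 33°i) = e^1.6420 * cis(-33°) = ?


e^1.6420 = 5.1655
cos(-33°) = 0.83867
sin(-33°) = -0.54464
Real = 5.1655*0.83867 = 4.3321
Imag = 5.1655*(-0.54464) = -2.8133

4.3321 - 2.8133i


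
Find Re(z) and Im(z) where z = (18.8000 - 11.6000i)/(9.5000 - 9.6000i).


Multiply by conjugate: (18.8000 - 11.6000i)(9.5000 + 9.6000i) / (9.5^2 + (-9.6)^2)
Numerator real = 18.8*9.5 - (11.6)*(-9.6) = 289.96
Numerator imag = -11.6*9.5 - 18.8*(-9.6) = 70.28
Denominator = 182.41
Re(z) = 289.96/182.41 = 1.5896
Im(z) = 70.28/182.41 = 0.3853

Re(z) = 1.5896, Im(z) = 0.3853


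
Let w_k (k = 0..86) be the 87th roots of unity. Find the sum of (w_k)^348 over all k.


The roots are w_k = w^k with w = e^(2*pi*i/87), and (w^k)^348 = (w^348)^k.
So S = 1 + u + u^2 + ... + u^(86) with u = w^348.
348 = 4*87 + 0, so 348 is a multiple of 87 and u = (w^87)^4 = 1.
Every one of the 87 terms equals 1: S = 87

S = 87


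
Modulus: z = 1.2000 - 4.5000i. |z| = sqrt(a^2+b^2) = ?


|z| = sqrt(1.2^2 + (-4.5)^2) = sqrt(1.44 + 20.25) = sqrt(21.69) = 4.6573

|z| = 4.6573


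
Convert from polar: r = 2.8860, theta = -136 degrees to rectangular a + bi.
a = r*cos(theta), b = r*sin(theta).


a = 2.8860*cos(-136°) = 2.8860*(-0.71934) = -2.0760
b = 2.8860*sin(-136°) = 2.8860*(-0.69466) = -2.0048

-2.0760 - 2.0048i
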